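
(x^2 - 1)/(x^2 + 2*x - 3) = (x + 1)/(x + 3)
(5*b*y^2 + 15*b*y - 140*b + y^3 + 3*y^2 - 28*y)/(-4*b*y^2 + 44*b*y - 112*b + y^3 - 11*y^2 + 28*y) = (5*b*y + 35*b + y^2 + 7*y)/(-4*b*y + 28*b + y^2 - 7*y)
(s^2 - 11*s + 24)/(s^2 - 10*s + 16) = (s - 3)/(s - 2)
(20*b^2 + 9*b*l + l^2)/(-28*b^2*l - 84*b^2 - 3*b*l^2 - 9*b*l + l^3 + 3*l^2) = (-5*b - l)/(7*b*l + 21*b - l^2 - 3*l)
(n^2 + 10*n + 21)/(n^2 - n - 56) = (n + 3)/(n - 8)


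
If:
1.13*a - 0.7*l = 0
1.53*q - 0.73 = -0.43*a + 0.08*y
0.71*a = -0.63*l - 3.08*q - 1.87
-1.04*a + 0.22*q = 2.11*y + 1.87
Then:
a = -4.12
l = -6.66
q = 1.71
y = 1.32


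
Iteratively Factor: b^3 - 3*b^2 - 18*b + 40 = (b - 2)*(b^2 - b - 20) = (b - 2)*(b + 4)*(b - 5)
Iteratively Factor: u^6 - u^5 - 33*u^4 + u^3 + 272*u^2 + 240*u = (u + 4)*(u^5 - 5*u^4 - 13*u^3 + 53*u^2 + 60*u) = u*(u + 4)*(u^4 - 5*u^3 - 13*u^2 + 53*u + 60) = u*(u + 3)*(u + 4)*(u^3 - 8*u^2 + 11*u + 20) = u*(u - 4)*(u + 3)*(u + 4)*(u^2 - 4*u - 5) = u*(u - 5)*(u - 4)*(u + 3)*(u + 4)*(u + 1)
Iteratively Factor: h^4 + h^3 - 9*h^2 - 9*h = (h)*(h^3 + h^2 - 9*h - 9) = h*(h + 1)*(h^2 - 9) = h*(h + 1)*(h + 3)*(h - 3)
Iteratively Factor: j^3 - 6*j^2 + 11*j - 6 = (j - 2)*(j^2 - 4*j + 3) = (j - 3)*(j - 2)*(j - 1)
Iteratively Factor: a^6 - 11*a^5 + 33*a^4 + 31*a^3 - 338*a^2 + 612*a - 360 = (a - 2)*(a^5 - 9*a^4 + 15*a^3 + 61*a^2 - 216*a + 180) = (a - 5)*(a - 2)*(a^4 - 4*a^3 - 5*a^2 + 36*a - 36) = (a - 5)*(a - 2)^2*(a^3 - 2*a^2 - 9*a + 18) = (a - 5)*(a - 2)^3*(a^2 - 9) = (a - 5)*(a - 2)^3*(a + 3)*(a - 3)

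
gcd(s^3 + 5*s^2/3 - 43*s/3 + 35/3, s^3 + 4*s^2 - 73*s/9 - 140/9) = s^2 + 8*s/3 - 35/3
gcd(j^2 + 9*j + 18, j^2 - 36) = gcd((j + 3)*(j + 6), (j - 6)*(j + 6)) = j + 6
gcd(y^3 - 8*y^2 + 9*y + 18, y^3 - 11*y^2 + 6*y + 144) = y - 6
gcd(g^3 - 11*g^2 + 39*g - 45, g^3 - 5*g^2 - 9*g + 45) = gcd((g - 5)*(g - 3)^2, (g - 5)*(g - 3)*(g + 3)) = g^2 - 8*g + 15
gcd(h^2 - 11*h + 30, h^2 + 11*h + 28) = 1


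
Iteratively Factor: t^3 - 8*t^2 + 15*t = (t - 5)*(t^2 - 3*t) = (t - 5)*(t - 3)*(t)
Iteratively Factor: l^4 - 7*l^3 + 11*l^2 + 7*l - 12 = (l - 1)*(l^3 - 6*l^2 + 5*l + 12) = (l - 4)*(l - 1)*(l^2 - 2*l - 3) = (l - 4)*(l - 1)*(l + 1)*(l - 3)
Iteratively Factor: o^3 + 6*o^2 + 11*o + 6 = (o + 2)*(o^2 + 4*o + 3) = (o + 1)*(o + 2)*(o + 3)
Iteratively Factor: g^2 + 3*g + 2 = (g + 2)*(g + 1)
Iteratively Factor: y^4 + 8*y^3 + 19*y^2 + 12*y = (y + 3)*(y^3 + 5*y^2 + 4*y) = (y + 3)*(y + 4)*(y^2 + y) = y*(y + 3)*(y + 4)*(y + 1)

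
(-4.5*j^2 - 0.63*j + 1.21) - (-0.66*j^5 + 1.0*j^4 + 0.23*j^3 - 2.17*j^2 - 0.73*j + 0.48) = 0.66*j^5 - 1.0*j^4 - 0.23*j^3 - 2.33*j^2 + 0.1*j + 0.73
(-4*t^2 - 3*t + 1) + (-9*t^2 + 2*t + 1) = -13*t^2 - t + 2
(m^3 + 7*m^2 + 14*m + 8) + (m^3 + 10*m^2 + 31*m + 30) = 2*m^3 + 17*m^2 + 45*m + 38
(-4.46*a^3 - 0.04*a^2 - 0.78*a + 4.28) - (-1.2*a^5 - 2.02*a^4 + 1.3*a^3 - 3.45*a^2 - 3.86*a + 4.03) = 1.2*a^5 + 2.02*a^4 - 5.76*a^3 + 3.41*a^2 + 3.08*a + 0.25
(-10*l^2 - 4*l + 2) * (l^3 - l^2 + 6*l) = -10*l^5 + 6*l^4 - 54*l^3 - 26*l^2 + 12*l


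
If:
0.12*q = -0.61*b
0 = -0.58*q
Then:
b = 0.00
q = 0.00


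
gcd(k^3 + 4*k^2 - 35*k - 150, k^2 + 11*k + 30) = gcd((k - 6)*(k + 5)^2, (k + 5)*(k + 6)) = k + 5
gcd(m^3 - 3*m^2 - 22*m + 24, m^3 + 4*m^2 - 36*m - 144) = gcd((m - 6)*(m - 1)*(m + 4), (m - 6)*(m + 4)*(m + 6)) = m^2 - 2*m - 24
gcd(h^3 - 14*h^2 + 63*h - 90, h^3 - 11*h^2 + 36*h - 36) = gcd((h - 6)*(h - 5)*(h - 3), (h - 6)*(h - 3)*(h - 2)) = h^2 - 9*h + 18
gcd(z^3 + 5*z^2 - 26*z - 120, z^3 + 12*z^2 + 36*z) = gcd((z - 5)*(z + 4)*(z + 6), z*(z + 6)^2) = z + 6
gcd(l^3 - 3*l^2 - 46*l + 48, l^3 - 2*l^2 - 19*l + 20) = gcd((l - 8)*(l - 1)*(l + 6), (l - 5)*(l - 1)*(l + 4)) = l - 1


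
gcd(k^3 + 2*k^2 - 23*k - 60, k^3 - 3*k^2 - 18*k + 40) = k^2 - k - 20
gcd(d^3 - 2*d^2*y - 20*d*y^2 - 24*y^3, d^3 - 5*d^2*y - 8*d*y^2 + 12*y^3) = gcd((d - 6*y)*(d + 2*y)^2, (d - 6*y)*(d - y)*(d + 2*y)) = -d^2 + 4*d*y + 12*y^2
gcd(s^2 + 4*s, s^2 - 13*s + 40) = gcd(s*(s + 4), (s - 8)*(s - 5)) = 1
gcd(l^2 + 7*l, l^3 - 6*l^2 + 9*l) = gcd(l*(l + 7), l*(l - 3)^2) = l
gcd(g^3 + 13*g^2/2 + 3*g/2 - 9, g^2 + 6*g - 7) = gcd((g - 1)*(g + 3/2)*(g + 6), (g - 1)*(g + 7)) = g - 1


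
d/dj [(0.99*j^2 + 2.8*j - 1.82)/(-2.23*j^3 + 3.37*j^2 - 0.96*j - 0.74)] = (2.2077*j^4 + 12.488*j^3 - 22.5622*j^2 + 10.8016*j - 3.8192)/(4.9729*j^6 - 15.0302*j^5 + 15.6385*j^4 - 3.17*j^3 - 4.066*j^2 + 1.4208*j + 0.5476)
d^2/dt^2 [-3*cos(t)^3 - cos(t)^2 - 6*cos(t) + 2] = 33*cos(t)/4 + 2*cos(2*t) + 27*cos(3*t)/4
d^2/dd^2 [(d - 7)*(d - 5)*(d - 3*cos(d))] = 3*d^2*cos(d) + 12*d*sin(d) - 36*d*cos(d) + 6*d - 72*sin(d) + 99*cos(d) - 24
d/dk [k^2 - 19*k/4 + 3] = 2*k - 19/4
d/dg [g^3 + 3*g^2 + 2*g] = 3*g^2 + 6*g + 2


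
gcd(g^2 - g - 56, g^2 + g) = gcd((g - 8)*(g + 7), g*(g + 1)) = 1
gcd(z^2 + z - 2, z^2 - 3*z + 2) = z - 1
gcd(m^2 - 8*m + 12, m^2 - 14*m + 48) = m - 6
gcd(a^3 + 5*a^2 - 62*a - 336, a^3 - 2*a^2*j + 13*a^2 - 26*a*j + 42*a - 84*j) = a^2 + 13*a + 42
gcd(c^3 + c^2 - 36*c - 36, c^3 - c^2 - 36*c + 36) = c^2 - 36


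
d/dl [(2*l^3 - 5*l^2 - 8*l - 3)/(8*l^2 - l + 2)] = (16*l^4 - 4*l^3 + 81*l^2 + 28*l - 19)/(64*l^4 - 16*l^3 + 33*l^2 - 4*l + 4)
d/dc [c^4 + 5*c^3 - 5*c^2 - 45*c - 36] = 4*c^3 + 15*c^2 - 10*c - 45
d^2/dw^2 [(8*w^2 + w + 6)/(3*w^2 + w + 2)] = 6*w*(-5*w^2 + 6*w + 12)/(27*w^6 + 27*w^5 + 63*w^4 + 37*w^3 + 42*w^2 + 12*w + 8)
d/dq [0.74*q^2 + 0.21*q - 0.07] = 1.48*q + 0.21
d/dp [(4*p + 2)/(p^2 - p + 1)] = 2*(-2*p^2 - 2*p + 3)/(p^4 - 2*p^3 + 3*p^2 - 2*p + 1)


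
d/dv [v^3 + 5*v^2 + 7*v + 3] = 3*v^2 + 10*v + 7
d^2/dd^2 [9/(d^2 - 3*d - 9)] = 18*(d^2 - 3*d - (2*d - 3)^2 - 9)/(-d^2 + 3*d + 9)^3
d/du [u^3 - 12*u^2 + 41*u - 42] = 3*u^2 - 24*u + 41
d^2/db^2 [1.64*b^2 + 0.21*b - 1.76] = 3.28000000000000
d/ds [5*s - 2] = 5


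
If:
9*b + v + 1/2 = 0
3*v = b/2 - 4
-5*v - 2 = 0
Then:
No Solution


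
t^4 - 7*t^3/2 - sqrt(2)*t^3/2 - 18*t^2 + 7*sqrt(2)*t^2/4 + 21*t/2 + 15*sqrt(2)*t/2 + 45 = (t - 6)*(t + 5/2)*(t - 3*sqrt(2)/2)*(t + sqrt(2))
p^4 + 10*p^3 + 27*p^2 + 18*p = p*(p + 1)*(p + 3)*(p + 6)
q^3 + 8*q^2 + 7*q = q*(q + 1)*(q + 7)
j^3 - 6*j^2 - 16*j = j*(j - 8)*(j + 2)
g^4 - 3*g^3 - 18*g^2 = g^2*(g - 6)*(g + 3)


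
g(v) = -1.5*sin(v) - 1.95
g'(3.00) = 1.48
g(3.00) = -2.16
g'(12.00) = -1.27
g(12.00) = -1.15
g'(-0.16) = -1.48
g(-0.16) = -1.71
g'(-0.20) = -1.47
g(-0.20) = -1.65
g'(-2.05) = 0.69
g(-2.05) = -0.62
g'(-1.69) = 0.18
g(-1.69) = -0.46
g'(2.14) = 0.81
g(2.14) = -3.21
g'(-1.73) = 0.24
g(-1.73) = -0.47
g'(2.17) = 0.85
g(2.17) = -3.19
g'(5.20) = -0.70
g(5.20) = -0.62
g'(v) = -1.5*cos(v)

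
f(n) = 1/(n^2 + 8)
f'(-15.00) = 0.00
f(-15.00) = 0.00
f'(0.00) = 0.00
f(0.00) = 0.12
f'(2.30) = -0.03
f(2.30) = 0.08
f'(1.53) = -0.03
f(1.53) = 0.10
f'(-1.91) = 0.03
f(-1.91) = 0.09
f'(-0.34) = 0.01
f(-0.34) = 0.12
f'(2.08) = -0.03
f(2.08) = 0.08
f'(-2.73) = 0.02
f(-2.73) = 0.06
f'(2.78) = -0.02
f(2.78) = 0.06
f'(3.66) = -0.02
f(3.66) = 0.05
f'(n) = -2*n/(n^2 + 8)^2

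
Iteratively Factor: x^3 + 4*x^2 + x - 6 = (x + 2)*(x^2 + 2*x - 3) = (x - 1)*(x + 2)*(x + 3)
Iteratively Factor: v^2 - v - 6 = (v - 3)*(v + 2)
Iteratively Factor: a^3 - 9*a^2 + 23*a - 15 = (a - 1)*(a^2 - 8*a + 15) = (a - 3)*(a - 1)*(a - 5)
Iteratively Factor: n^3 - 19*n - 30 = (n - 5)*(n^2 + 5*n + 6) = (n - 5)*(n + 3)*(n + 2)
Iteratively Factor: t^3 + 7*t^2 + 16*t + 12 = (t + 3)*(t^2 + 4*t + 4) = (t + 2)*(t + 3)*(t + 2)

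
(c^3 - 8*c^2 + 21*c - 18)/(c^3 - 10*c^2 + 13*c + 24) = (c^2 - 5*c + 6)/(c^2 - 7*c - 8)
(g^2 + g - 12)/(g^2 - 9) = (g + 4)/(g + 3)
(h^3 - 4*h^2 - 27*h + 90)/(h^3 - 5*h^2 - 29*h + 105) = (h - 6)/(h - 7)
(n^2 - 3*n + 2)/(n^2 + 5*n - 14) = (n - 1)/(n + 7)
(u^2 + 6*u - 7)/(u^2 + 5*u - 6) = (u + 7)/(u + 6)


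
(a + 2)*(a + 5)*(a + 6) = a^3 + 13*a^2 + 52*a + 60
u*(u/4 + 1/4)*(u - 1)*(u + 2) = u^4/4 + u^3/2 - u^2/4 - u/2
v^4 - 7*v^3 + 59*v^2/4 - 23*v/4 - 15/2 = (v - 3)*(v - 5/2)*(v - 2)*(v + 1/2)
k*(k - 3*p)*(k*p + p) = k^3*p - 3*k^2*p^2 + k^2*p - 3*k*p^2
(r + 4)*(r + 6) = r^2 + 10*r + 24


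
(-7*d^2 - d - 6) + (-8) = -7*d^2 - d - 14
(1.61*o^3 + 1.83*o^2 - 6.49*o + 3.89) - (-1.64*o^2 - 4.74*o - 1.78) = 1.61*o^3 + 3.47*o^2 - 1.75*o + 5.67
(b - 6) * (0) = 0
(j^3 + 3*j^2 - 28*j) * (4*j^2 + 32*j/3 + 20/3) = 4*j^5 + 68*j^4/3 - 220*j^3/3 - 836*j^2/3 - 560*j/3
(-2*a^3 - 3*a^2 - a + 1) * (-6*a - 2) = 12*a^4 + 22*a^3 + 12*a^2 - 4*a - 2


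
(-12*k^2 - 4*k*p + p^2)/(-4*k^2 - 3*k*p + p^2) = (12*k^2 + 4*k*p - p^2)/(4*k^2 + 3*k*p - p^2)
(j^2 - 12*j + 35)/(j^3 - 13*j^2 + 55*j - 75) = (j - 7)/(j^2 - 8*j + 15)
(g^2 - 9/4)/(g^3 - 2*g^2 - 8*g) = (9/4 - g^2)/(g*(-g^2 + 2*g + 8))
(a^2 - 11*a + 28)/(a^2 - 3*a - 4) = (a - 7)/(a + 1)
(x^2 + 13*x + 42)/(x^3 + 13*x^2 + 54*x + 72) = (x + 7)/(x^2 + 7*x + 12)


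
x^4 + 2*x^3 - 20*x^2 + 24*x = x*(x - 2)^2*(x + 6)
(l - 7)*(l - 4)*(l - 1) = l^3 - 12*l^2 + 39*l - 28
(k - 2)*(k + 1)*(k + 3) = k^3 + 2*k^2 - 5*k - 6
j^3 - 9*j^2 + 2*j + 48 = (j - 8)*(j - 3)*(j + 2)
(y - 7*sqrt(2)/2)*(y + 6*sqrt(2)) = y^2 + 5*sqrt(2)*y/2 - 42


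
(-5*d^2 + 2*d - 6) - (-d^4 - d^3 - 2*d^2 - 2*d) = d^4 + d^3 - 3*d^2 + 4*d - 6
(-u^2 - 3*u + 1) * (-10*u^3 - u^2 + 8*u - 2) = 10*u^5 + 31*u^4 - 15*u^3 - 23*u^2 + 14*u - 2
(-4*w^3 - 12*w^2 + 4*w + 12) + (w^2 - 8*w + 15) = -4*w^3 - 11*w^2 - 4*w + 27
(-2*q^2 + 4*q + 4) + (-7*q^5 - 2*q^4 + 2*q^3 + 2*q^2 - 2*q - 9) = -7*q^5 - 2*q^4 + 2*q^3 + 2*q - 5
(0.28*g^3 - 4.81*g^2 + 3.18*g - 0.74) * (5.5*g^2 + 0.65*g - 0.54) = 1.54*g^5 - 26.273*g^4 + 14.2123*g^3 + 0.5944*g^2 - 2.1982*g + 0.3996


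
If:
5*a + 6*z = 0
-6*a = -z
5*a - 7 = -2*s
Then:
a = 0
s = 7/2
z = 0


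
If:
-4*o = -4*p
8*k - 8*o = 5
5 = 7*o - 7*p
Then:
No Solution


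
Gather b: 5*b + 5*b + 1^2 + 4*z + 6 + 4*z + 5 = 10*b + 8*z + 12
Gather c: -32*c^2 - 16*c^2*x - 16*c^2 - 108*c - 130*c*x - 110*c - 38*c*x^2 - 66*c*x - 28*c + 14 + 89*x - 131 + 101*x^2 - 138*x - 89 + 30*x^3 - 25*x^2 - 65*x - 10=c^2*(-16*x - 48) + c*(-38*x^2 - 196*x - 246) + 30*x^3 + 76*x^2 - 114*x - 216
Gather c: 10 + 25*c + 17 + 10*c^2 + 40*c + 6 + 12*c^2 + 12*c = 22*c^2 + 77*c + 33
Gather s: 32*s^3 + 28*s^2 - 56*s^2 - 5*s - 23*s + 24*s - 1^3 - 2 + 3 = 32*s^3 - 28*s^2 - 4*s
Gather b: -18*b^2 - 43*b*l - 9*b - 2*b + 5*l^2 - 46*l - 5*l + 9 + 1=-18*b^2 + b*(-43*l - 11) + 5*l^2 - 51*l + 10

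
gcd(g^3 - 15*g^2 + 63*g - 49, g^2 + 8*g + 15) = 1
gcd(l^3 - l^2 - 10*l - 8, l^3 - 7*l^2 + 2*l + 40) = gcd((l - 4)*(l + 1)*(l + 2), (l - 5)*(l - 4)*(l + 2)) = l^2 - 2*l - 8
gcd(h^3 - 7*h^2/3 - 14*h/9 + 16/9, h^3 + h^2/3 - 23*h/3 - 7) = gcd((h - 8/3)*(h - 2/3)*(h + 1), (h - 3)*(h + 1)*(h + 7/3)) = h + 1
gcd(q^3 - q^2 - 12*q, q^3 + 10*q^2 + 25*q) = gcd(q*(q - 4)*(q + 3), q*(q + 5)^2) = q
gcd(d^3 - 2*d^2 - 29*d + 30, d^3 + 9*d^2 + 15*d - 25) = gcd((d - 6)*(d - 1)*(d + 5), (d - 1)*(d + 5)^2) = d^2 + 4*d - 5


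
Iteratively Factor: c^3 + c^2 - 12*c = (c)*(c^2 + c - 12) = c*(c + 4)*(c - 3)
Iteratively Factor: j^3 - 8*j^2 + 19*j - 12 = (j - 1)*(j^2 - 7*j + 12) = (j - 4)*(j - 1)*(j - 3)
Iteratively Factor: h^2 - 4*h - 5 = (h + 1)*(h - 5)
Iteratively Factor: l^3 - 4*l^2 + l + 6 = (l - 3)*(l^2 - l - 2) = (l - 3)*(l + 1)*(l - 2)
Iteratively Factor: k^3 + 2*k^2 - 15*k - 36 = (k + 3)*(k^2 - k - 12) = (k - 4)*(k + 3)*(k + 3)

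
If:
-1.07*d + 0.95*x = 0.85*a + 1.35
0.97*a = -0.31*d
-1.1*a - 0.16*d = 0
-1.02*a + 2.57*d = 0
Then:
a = 0.00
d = 0.00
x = 1.42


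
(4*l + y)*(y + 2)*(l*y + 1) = 4*l^2*y^2 + 8*l^2*y + l*y^3 + 2*l*y^2 + 4*l*y + 8*l + y^2 + 2*y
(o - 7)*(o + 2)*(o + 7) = o^3 + 2*o^2 - 49*o - 98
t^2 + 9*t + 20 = (t + 4)*(t + 5)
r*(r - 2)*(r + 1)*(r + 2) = r^4 + r^3 - 4*r^2 - 4*r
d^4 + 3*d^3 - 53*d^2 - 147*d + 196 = (d - 7)*(d - 1)*(d + 4)*(d + 7)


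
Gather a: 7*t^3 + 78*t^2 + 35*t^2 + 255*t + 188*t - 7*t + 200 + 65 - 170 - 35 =7*t^3 + 113*t^2 + 436*t + 60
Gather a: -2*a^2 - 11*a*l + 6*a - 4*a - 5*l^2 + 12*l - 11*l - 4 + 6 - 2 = -2*a^2 + a*(2 - 11*l) - 5*l^2 + l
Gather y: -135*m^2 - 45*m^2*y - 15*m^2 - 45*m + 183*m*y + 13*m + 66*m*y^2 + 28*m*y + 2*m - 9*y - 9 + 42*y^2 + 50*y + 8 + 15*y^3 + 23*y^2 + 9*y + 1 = -150*m^2 - 30*m + 15*y^3 + y^2*(66*m + 65) + y*(-45*m^2 + 211*m + 50)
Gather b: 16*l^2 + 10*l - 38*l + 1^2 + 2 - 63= 16*l^2 - 28*l - 60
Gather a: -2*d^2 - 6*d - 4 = -2*d^2 - 6*d - 4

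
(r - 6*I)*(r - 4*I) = r^2 - 10*I*r - 24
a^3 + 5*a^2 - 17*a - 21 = (a - 3)*(a + 1)*(a + 7)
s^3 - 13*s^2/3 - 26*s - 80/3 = (s - 8)*(s + 5/3)*(s + 2)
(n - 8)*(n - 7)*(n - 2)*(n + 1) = n^4 - 16*n^3 + 69*n^2 - 26*n - 112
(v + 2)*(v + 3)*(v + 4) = v^3 + 9*v^2 + 26*v + 24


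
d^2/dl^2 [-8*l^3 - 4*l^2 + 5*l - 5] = -48*l - 8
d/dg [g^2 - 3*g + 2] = 2*g - 3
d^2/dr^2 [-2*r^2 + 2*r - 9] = -4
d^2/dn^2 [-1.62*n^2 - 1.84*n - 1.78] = -3.24000000000000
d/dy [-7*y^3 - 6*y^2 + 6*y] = -21*y^2 - 12*y + 6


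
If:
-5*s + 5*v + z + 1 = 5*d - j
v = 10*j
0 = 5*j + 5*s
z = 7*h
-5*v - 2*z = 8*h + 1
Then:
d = -63*z/125 - 3/125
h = z/7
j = -11*z/175 - 1/50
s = 11*z/175 + 1/50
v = -22*z/35 - 1/5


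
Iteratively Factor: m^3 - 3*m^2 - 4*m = (m - 4)*(m^2 + m) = m*(m - 4)*(m + 1)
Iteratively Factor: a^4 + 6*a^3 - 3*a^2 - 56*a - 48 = (a + 4)*(a^3 + 2*a^2 - 11*a - 12) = (a - 3)*(a + 4)*(a^2 + 5*a + 4) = (a - 3)*(a + 1)*(a + 4)*(a + 4)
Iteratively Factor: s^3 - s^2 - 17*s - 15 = (s + 1)*(s^2 - 2*s - 15) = (s - 5)*(s + 1)*(s + 3)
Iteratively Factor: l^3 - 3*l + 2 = (l - 1)*(l^2 + l - 2) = (l - 1)^2*(l + 2)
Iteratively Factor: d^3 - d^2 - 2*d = (d)*(d^2 - d - 2) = d*(d - 2)*(d + 1)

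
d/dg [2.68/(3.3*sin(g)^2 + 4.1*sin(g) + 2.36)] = -(17.688*sin(g) + 10.988)*cos(g)/(3.3*sin(g)^2 + 4.1*sin(g) + 2.36)^2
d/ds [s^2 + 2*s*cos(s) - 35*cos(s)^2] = -2*s*sin(s) + 2*s + 35*sin(2*s) + 2*cos(s)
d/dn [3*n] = 3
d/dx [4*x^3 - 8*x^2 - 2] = 4*x*(3*x - 4)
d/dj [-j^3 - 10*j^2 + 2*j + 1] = -3*j^2 - 20*j + 2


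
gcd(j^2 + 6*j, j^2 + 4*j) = j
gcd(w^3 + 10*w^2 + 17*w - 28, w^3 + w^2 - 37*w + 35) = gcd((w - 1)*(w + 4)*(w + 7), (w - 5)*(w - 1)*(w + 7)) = w^2 + 6*w - 7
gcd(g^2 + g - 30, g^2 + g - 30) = g^2 + g - 30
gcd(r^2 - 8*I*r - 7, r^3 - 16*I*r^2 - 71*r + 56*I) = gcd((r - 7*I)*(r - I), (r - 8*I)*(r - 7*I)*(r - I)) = r^2 - 8*I*r - 7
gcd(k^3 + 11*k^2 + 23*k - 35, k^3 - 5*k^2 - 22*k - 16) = 1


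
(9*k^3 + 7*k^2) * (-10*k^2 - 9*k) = -90*k^5 - 151*k^4 - 63*k^3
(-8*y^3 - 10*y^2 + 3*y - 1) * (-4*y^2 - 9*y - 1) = 32*y^5 + 112*y^4 + 86*y^3 - 13*y^2 + 6*y + 1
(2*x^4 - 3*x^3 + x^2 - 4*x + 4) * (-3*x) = -6*x^5 + 9*x^4 - 3*x^3 + 12*x^2 - 12*x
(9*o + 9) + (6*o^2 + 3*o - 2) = 6*o^2 + 12*o + 7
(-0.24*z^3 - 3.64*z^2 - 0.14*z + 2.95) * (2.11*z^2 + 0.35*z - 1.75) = -0.5064*z^5 - 7.7644*z^4 - 1.1494*z^3 + 12.5455*z^2 + 1.2775*z - 5.1625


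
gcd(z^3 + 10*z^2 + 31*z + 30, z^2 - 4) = z + 2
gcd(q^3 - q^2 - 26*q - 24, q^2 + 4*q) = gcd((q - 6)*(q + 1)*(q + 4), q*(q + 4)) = q + 4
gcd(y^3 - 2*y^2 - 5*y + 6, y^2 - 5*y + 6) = y - 3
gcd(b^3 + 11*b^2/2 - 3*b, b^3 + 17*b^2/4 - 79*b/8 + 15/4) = b^2 + 11*b/2 - 3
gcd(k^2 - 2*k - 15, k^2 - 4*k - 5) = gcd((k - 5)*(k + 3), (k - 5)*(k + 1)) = k - 5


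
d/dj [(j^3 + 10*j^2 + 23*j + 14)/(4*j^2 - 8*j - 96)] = (j^4 - 4*j^3 - 115*j^2 - 508*j - 524)/(4*(j^4 - 4*j^3 - 44*j^2 + 96*j + 576))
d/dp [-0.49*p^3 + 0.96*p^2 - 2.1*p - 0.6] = -1.47*p^2 + 1.92*p - 2.1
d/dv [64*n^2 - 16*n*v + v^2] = -16*n + 2*v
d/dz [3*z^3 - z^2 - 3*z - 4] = 9*z^2 - 2*z - 3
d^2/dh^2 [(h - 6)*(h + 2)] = 2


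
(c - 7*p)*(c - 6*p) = c^2 - 13*c*p + 42*p^2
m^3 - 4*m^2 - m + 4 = (m - 4)*(m - 1)*(m + 1)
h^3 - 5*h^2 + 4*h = h*(h - 4)*(h - 1)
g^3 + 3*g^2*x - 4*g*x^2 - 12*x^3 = (g - 2*x)*(g + 2*x)*(g + 3*x)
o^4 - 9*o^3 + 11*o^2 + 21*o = o*(o - 7)*(o - 3)*(o + 1)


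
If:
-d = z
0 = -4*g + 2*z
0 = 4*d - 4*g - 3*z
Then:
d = 0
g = 0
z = 0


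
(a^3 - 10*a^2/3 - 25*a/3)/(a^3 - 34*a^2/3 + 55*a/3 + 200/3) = a/(a - 8)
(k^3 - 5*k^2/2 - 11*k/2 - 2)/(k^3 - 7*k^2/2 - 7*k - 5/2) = (k - 4)/(k - 5)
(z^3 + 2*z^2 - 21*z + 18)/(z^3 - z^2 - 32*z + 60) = (z^2 - 4*z + 3)/(z^2 - 7*z + 10)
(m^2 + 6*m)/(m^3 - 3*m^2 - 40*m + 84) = m/(m^2 - 9*m + 14)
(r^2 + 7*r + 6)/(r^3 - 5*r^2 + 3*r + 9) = (r + 6)/(r^2 - 6*r + 9)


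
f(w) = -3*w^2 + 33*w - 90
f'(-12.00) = 105.00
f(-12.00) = -918.00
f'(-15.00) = 123.00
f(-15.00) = -1260.00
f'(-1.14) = 39.84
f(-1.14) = -131.52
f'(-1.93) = 44.58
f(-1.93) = -164.86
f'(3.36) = 12.84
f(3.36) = -12.99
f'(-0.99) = 38.94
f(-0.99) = -125.61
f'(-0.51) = 36.06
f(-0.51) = -107.61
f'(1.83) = 22.02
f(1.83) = -39.66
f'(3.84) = 9.96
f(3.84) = -7.52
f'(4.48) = 6.12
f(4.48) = -2.37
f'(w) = 33 - 6*w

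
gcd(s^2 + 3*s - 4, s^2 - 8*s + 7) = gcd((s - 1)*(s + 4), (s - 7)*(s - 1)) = s - 1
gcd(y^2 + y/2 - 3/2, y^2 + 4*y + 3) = 1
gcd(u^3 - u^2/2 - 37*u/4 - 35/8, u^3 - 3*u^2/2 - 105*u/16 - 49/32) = u - 7/2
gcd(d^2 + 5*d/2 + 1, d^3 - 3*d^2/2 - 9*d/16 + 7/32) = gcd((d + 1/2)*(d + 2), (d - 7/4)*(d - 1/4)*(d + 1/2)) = d + 1/2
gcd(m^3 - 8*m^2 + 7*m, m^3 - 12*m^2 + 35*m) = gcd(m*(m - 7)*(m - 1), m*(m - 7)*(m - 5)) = m^2 - 7*m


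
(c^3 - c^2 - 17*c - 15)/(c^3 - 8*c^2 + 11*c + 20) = (c + 3)/(c - 4)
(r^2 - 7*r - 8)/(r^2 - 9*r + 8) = (r + 1)/(r - 1)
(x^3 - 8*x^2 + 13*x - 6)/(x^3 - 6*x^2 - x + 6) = (x - 1)/(x + 1)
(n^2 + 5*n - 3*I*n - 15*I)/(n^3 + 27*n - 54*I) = (n + 5)/(n^2 + 3*I*n + 18)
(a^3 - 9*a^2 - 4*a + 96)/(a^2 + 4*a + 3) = (a^2 - 12*a + 32)/(a + 1)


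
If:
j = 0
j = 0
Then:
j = 0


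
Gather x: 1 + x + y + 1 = x + y + 2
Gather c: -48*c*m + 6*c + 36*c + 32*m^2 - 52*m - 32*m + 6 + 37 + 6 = c*(42 - 48*m) + 32*m^2 - 84*m + 49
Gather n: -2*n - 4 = -2*n - 4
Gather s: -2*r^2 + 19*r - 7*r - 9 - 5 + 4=-2*r^2 + 12*r - 10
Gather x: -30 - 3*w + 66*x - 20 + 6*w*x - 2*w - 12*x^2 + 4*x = -5*w - 12*x^2 + x*(6*w + 70) - 50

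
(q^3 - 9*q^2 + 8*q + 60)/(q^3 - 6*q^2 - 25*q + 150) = (q + 2)/(q + 5)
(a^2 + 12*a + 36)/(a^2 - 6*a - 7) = (a^2 + 12*a + 36)/(a^2 - 6*a - 7)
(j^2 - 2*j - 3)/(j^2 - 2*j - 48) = (-j^2 + 2*j + 3)/(-j^2 + 2*j + 48)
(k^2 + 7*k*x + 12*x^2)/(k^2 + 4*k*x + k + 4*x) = (k + 3*x)/(k + 1)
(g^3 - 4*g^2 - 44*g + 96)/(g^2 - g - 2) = (g^2 - 2*g - 48)/(g + 1)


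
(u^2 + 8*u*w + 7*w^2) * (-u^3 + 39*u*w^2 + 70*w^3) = -u^5 - 8*u^4*w + 32*u^3*w^2 + 382*u^2*w^3 + 833*u*w^4 + 490*w^5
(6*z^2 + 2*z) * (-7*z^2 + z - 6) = -42*z^4 - 8*z^3 - 34*z^2 - 12*z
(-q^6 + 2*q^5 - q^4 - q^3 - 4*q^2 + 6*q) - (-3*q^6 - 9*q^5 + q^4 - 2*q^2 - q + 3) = 2*q^6 + 11*q^5 - 2*q^4 - q^3 - 2*q^2 + 7*q - 3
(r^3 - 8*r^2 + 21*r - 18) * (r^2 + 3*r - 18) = r^5 - 5*r^4 - 21*r^3 + 189*r^2 - 432*r + 324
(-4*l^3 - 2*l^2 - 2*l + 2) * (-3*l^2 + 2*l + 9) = 12*l^5 - 2*l^4 - 34*l^3 - 28*l^2 - 14*l + 18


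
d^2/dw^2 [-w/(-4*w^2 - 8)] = w*(w^2 - 6)/(2*(w^2 + 2)^3)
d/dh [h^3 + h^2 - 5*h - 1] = 3*h^2 + 2*h - 5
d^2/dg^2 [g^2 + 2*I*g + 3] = 2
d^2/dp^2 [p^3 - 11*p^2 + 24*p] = 6*p - 22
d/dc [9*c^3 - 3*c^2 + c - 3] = 27*c^2 - 6*c + 1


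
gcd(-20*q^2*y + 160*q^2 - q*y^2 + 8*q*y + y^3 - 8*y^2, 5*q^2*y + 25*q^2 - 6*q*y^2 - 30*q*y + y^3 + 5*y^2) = -5*q + y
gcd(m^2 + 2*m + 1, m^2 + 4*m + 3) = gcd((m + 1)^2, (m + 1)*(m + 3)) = m + 1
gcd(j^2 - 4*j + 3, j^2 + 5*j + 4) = 1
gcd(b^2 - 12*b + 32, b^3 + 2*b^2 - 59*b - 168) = b - 8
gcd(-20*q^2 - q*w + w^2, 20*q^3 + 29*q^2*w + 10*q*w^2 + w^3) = 4*q + w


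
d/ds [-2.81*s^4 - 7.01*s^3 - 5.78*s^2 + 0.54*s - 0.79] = -11.24*s^3 - 21.03*s^2 - 11.56*s + 0.54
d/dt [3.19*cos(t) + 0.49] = -3.19*sin(t)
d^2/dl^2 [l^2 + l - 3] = 2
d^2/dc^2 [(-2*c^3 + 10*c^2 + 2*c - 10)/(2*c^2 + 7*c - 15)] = 20*(-29*c^3 + 141*c^2 - 159*c + 167)/(8*c^6 + 84*c^5 + 114*c^4 - 917*c^3 - 855*c^2 + 4725*c - 3375)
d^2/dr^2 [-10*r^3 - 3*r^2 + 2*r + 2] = -60*r - 6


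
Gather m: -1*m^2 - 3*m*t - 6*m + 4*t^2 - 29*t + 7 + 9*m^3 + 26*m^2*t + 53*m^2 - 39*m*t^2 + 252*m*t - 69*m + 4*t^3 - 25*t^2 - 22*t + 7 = 9*m^3 + m^2*(26*t + 52) + m*(-39*t^2 + 249*t - 75) + 4*t^3 - 21*t^2 - 51*t + 14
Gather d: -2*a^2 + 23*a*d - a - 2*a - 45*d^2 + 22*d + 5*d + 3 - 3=-2*a^2 - 3*a - 45*d^2 + d*(23*a + 27)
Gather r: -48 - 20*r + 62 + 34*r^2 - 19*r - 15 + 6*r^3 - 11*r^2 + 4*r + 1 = 6*r^3 + 23*r^2 - 35*r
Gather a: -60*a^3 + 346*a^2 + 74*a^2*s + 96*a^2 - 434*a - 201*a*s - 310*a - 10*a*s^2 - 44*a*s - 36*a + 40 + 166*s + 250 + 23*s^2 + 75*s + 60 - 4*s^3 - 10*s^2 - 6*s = -60*a^3 + a^2*(74*s + 442) + a*(-10*s^2 - 245*s - 780) - 4*s^3 + 13*s^2 + 235*s + 350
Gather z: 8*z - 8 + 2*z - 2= 10*z - 10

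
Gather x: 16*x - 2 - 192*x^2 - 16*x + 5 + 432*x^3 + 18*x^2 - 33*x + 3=432*x^3 - 174*x^2 - 33*x + 6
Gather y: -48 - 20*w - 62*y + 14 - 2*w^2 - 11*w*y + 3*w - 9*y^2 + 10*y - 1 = -2*w^2 - 17*w - 9*y^2 + y*(-11*w - 52) - 35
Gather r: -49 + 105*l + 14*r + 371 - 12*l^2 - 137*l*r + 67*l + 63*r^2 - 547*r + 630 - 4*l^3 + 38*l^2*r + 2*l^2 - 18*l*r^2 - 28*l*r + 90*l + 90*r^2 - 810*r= -4*l^3 - 10*l^2 + 262*l + r^2*(153 - 18*l) + r*(38*l^2 - 165*l - 1343) + 952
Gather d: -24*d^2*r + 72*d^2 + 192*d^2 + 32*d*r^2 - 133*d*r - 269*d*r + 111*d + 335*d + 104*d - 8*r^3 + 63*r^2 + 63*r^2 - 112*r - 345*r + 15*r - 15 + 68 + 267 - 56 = d^2*(264 - 24*r) + d*(32*r^2 - 402*r + 550) - 8*r^3 + 126*r^2 - 442*r + 264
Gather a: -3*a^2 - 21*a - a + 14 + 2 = -3*a^2 - 22*a + 16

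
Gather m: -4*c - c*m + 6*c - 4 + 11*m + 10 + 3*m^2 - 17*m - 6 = 2*c + 3*m^2 + m*(-c - 6)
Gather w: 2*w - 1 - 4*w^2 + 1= -4*w^2 + 2*w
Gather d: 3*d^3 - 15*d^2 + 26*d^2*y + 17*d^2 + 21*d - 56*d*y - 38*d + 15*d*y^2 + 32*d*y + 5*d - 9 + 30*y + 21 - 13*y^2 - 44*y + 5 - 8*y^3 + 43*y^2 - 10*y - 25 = 3*d^3 + d^2*(26*y + 2) + d*(15*y^2 - 24*y - 12) - 8*y^3 + 30*y^2 - 24*y - 8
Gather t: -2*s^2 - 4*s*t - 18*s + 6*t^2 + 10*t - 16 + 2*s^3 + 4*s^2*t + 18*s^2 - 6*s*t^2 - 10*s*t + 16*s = 2*s^3 + 16*s^2 - 2*s + t^2*(6 - 6*s) + t*(4*s^2 - 14*s + 10) - 16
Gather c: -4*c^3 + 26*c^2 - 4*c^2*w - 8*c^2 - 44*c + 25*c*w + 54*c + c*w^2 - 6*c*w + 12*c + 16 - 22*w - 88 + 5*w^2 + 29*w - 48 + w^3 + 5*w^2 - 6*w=-4*c^3 + c^2*(18 - 4*w) + c*(w^2 + 19*w + 22) + w^3 + 10*w^2 + w - 120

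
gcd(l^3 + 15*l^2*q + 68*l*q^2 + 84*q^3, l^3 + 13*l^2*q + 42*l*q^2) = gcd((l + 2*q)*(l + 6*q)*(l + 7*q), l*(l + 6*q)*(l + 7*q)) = l^2 + 13*l*q + 42*q^2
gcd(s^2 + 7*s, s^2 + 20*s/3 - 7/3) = s + 7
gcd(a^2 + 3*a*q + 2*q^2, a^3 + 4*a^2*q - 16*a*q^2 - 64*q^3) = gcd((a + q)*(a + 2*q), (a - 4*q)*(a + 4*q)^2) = 1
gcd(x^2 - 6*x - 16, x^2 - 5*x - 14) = x + 2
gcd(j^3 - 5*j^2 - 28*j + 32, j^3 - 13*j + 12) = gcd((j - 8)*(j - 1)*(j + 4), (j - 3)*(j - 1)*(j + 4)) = j^2 + 3*j - 4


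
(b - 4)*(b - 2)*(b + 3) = b^3 - 3*b^2 - 10*b + 24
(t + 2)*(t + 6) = t^2 + 8*t + 12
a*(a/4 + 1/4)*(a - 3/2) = a^3/4 - a^2/8 - 3*a/8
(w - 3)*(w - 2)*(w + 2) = w^3 - 3*w^2 - 4*w + 12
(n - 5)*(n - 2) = n^2 - 7*n + 10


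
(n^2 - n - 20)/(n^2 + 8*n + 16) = (n - 5)/(n + 4)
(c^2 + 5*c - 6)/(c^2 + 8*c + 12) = (c - 1)/(c + 2)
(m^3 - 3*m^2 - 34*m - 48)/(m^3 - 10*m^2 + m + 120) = (m + 2)/(m - 5)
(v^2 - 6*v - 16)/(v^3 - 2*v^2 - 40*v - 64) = 1/(v + 4)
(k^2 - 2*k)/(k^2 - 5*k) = (k - 2)/(k - 5)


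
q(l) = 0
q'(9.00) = 0.00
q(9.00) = 0.00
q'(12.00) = 0.00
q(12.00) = 0.00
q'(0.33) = 0.00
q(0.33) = 0.00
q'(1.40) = 0.00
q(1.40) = 0.00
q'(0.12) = 0.00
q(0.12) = 0.00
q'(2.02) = 0.00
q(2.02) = 0.00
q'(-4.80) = 0.00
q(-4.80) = 0.00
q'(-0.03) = 0.00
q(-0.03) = 0.00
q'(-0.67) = 0.00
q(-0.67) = 0.00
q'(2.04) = 0.00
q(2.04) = 0.00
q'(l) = 0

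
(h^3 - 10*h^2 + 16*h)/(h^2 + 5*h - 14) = h*(h - 8)/(h + 7)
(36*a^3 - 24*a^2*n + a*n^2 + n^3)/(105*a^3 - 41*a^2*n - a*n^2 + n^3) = (12*a^2 - 4*a*n - n^2)/(35*a^2 - 2*a*n - n^2)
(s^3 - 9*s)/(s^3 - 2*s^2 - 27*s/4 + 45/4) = 4*s*(s + 3)/(4*s^2 + 4*s - 15)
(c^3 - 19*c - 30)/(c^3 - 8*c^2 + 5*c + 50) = (c + 3)/(c - 5)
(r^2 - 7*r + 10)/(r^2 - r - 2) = (r - 5)/(r + 1)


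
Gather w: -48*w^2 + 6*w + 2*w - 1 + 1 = -48*w^2 + 8*w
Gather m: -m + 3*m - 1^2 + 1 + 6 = 2*m + 6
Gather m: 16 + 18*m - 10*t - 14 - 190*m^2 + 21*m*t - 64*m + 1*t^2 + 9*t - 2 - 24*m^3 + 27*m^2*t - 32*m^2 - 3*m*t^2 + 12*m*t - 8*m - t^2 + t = -24*m^3 + m^2*(27*t - 222) + m*(-3*t^2 + 33*t - 54)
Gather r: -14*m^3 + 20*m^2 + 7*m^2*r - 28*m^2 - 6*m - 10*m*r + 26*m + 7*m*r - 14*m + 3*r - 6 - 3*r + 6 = -14*m^3 - 8*m^2 + 6*m + r*(7*m^2 - 3*m)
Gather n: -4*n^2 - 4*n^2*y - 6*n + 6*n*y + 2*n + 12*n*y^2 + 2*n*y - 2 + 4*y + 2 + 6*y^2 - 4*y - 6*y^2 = n^2*(-4*y - 4) + n*(12*y^2 + 8*y - 4)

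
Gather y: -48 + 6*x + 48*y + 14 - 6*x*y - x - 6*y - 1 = 5*x + y*(42 - 6*x) - 35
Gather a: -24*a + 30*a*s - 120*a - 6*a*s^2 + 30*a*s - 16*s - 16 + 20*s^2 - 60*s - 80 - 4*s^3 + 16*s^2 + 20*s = a*(-6*s^2 + 60*s - 144) - 4*s^3 + 36*s^2 - 56*s - 96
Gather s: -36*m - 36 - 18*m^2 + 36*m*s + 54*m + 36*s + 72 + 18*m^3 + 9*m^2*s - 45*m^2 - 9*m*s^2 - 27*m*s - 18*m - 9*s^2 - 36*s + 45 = 18*m^3 - 63*m^2 + s^2*(-9*m - 9) + s*(9*m^2 + 9*m) + 81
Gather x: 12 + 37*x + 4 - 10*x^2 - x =-10*x^2 + 36*x + 16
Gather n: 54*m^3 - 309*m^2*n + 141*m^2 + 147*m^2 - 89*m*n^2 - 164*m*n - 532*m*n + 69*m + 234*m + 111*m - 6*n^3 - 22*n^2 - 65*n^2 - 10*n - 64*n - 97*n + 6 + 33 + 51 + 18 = 54*m^3 + 288*m^2 + 414*m - 6*n^3 + n^2*(-89*m - 87) + n*(-309*m^2 - 696*m - 171) + 108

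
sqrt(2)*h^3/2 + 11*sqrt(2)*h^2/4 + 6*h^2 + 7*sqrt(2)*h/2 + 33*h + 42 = (h + 7/2)*(h + 6*sqrt(2))*(sqrt(2)*h/2 + sqrt(2))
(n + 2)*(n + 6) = n^2 + 8*n + 12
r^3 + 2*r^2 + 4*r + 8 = (r + 2)*(r - 2*I)*(r + 2*I)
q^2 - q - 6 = (q - 3)*(q + 2)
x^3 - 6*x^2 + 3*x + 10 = (x - 5)*(x - 2)*(x + 1)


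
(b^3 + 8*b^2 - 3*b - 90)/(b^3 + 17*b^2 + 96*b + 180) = (b - 3)/(b + 6)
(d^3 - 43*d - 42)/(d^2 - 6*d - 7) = d + 6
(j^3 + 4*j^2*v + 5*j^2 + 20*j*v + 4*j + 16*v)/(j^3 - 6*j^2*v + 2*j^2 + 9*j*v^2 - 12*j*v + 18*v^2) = (j^3 + 4*j^2*v + 5*j^2 + 20*j*v + 4*j + 16*v)/(j^3 - 6*j^2*v + 2*j^2 + 9*j*v^2 - 12*j*v + 18*v^2)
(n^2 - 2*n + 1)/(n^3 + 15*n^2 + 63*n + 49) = (n^2 - 2*n + 1)/(n^3 + 15*n^2 + 63*n + 49)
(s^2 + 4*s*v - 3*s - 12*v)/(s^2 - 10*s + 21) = (s + 4*v)/(s - 7)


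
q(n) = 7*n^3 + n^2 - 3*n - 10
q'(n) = 21*n^2 + 2*n - 3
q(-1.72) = -37.50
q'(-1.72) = 55.69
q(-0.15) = -9.55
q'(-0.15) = -2.83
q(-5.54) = -1152.91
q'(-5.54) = 630.44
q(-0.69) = -9.75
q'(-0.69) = 5.62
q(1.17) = -0.93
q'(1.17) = 28.09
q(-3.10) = -199.63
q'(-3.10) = 192.61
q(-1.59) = -30.84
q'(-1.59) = 46.91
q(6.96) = 2377.64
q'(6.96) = 1028.19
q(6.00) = 1520.00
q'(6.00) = 765.00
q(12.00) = 12194.00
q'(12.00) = 3045.00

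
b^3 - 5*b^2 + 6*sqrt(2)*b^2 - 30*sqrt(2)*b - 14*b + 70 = (b - 5)*(b - sqrt(2))*(b + 7*sqrt(2))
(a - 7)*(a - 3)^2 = a^3 - 13*a^2 + 51*a - 63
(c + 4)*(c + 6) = c^2 + 10*c + 24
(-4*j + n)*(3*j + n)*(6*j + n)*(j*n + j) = -72*j^4*n - 72*j^4 - 18*j^3*n^2 - 18*j^3*n + 5*j^2*n^3 + 5*j^2*n^2 + j*n^4 + j*n^3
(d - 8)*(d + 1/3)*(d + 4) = d^3 - 11*d^2/3 - 100*d/3 - 32/3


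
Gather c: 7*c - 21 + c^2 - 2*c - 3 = c^2 + 5*c - 24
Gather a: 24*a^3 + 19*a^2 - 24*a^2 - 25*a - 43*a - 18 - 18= 24*a^3 - 5*a^2 - 68*a - 36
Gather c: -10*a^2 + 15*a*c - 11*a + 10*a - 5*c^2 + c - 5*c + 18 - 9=-10*a^2 - a - 5*c^2 + c*(15*a - 4) + 9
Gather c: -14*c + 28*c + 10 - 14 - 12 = 14*c - 16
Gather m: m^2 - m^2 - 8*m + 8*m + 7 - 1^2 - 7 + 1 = 0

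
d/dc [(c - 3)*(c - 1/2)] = 2*c - 7/2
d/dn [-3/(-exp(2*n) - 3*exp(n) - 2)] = (-6*exp(n) - 9)*exp(n)/(exp(2*n) + 3*exp(n) + 2)^2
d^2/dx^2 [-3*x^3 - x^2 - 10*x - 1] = -18*x - 2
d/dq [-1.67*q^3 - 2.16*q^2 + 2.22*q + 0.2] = -5.01*q^2 - 4.32*q + 2.22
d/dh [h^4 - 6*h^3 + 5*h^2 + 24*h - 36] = 4*h^3 - 18*h^2 + 10*h + 24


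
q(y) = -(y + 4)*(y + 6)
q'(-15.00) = 20.00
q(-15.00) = -99.00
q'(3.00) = -16.00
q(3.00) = -63.00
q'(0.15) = -10.30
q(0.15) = -25.52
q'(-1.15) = -7.70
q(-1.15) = -13.82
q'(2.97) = -15.94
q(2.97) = -62.52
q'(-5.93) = 1.86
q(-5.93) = 0.14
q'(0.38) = -10.76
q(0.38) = -27.94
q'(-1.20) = -7.60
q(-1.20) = -13.44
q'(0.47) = -10.94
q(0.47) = -28.92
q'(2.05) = -14.10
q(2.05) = -48.70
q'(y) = -2*y - 10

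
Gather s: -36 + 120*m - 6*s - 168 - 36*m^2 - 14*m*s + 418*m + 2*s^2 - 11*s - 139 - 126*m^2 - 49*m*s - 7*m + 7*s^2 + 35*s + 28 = -162*m^2 + 531*m + 9*s^2 + s*(18 - 63*m) - 315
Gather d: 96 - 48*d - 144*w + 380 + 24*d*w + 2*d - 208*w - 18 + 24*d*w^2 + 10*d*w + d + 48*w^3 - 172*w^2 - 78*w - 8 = d*(24*w^2 + 34*w - 45) + 48*w^3 - 172*w^2 - 430*w + 450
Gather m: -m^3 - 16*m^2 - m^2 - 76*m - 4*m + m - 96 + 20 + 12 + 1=-m^3 - 17*m^2 - 79*m - 63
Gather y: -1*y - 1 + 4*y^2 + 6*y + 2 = 4*y^2 + 5*y + 1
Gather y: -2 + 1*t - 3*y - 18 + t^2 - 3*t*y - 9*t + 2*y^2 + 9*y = t^2 - 8*t + 2*y^2 + y*(6 - 3*t) - 20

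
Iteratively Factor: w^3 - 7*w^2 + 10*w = (w)*(w^2 - 7*w + 10) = w*(w - 2)*(w - 5)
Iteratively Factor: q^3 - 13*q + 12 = (q + 4)*(q^2 - 4*q + 3) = (q - 1)*(q + 4)*(q - 3)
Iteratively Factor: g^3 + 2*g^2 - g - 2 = (g + 2)*(g^2 - 1) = (g - 1)*(g + 2)*(g + 1)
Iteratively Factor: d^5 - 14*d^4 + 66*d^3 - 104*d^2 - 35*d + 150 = (d - 2)*(d^4 - 12*d^3 + 42*d^2 - 20*d - 75) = (d - 5)*(d - 2)*(d^3 - 7*d^2 + 7*d + 15) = (d - 5)*(d - 3)*(d - 2)*(d^2 - 4*d - 5) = (d - 5)^2*(d - 3)*(d - 2)*(d + 1)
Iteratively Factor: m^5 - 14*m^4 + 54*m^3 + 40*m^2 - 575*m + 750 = (m - 5)*(m^4 - 9*m^3 + 9*m^2 + 85*m - 150) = (m - 5)*(m - 2)*(m^3 - 7*m^2 - 5*m + 75) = (m - 5)*(m - 2)*(m + 3)*(m^2 - 10*m + 25) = (m - 5)^2*(m - 2)*(m + 3)*(m - 5)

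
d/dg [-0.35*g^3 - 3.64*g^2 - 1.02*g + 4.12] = -1.05*g^2 - 7.28*g - 1.02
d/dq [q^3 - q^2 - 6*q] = 3*q^2 - 2*q - 6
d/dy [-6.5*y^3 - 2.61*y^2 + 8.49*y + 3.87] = -19.5*y^2 - 5.22*y + 8.49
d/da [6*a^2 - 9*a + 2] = 12*a - 9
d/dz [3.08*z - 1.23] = 3.08000000000000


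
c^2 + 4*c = c*(c + 4)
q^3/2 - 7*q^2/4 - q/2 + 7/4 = (q/2 + 1/2)*(q - 7/2)*(q - 1)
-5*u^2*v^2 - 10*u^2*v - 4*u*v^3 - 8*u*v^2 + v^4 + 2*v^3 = v*(-5*u + v)*(u + v)*(v + 2)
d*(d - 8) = d^2 - 8*d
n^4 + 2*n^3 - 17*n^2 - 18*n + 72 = (n - 3)*(n - 2)*(n + 3)*(n + 4)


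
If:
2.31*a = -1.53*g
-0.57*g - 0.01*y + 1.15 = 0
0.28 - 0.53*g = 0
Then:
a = -0.35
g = 0.53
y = 84.89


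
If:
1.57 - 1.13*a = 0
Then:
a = 1.39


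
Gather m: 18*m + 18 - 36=18*m - 18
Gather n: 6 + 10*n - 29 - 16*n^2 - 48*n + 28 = -16*n^2 - 38*n + 5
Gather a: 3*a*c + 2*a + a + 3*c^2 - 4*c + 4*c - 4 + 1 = a*(3*c + 3) + 3*c^2 - 3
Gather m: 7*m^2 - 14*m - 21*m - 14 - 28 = 7*m^2 - 35*m - 42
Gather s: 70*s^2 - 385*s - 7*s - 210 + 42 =70*s^2 - 392*s - 168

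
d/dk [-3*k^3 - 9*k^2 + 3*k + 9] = -9*k^2 - 18*k + 3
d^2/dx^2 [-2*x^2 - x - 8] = -4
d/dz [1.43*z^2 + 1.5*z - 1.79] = 2.86*z + 1.5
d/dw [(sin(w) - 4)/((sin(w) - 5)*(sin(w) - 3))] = (8*sin(w) + cos(w)^2 - 18)*cos(w)/((sin(w) - 5)^2*(sin(w) - 3)^2)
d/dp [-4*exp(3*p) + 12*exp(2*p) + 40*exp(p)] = (-12*exp(2*p) + 24*exp(p) + 40)*exp(p)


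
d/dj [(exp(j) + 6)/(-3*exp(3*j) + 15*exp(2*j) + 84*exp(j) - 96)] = (-(exp(j) + 6)*(-3*exp(2*j) + 10*exp(j) + 28) - exp(3*j) + 5*exp(2*j) + 28*exp(j) - 32)*exp(j)/(3*(exp(3*j) - 5*exp(2*j) - 28*exp(j) + 32)^2)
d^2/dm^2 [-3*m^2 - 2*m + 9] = -6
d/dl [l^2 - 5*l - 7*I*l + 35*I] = 2*l - 5 - 7*I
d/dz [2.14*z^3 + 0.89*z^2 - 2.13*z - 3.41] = 6.42*z^2 + 1.78*z - 2.13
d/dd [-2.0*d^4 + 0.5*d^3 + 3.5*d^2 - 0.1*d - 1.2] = -8.0*d^3 + 1.5*d^2 + 7.0*d - 0.1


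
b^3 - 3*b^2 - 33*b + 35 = (b - 7)*(b - 1)*(b + 5)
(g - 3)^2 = g^2 - 6*g + 9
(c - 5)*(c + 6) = c^2 + c - 30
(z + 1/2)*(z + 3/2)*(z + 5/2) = z^3 + 9*z^2/2 + 23*z/4 + 15/8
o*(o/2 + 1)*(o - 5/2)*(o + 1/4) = o^4/2 - o^3/8 - 41*o^2/16 - 5*o/8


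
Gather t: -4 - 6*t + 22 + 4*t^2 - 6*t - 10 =4*t^2 - 12*t + 8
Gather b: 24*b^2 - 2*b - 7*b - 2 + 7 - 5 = 24*b^2 - 9*b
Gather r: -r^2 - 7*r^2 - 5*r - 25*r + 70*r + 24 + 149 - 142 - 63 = -8*r^2 + 40*r - 32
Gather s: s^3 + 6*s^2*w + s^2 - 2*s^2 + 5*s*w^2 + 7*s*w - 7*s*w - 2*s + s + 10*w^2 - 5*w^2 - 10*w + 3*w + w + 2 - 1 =s^3 + s^2*(6*w - 1) + s*(5*w^2 - 1) + 5*w^2 - 6*w + 1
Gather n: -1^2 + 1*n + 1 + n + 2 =2*n + 2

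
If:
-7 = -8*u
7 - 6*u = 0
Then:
No Solution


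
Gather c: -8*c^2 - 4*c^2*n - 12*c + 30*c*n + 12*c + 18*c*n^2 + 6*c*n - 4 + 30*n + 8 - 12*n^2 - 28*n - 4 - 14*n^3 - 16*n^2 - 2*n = c^2*(-4*n - 8) + c*(18*n^2 + 36*n) - 14*n^3 - 28*n^2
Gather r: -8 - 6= -14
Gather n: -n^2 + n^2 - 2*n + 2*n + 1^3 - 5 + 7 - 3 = 0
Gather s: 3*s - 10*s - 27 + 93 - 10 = 56 - 7*s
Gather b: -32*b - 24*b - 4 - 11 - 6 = -56*b - 21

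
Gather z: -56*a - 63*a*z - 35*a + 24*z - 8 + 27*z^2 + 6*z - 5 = -91*a + 27*z^2 + z*(30 - 63*a) - 13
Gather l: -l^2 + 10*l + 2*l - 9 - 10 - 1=-l^2 + 12*l - 20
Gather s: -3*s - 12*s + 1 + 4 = 5 - 15*s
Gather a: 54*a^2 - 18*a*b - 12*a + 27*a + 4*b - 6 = 54*a^2 + a*(15 - 18*b) + 4*b - 6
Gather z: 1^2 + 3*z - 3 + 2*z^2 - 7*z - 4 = 2*z^2 - 4*z - 6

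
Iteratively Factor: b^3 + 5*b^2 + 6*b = (b + 2)*(b^2 + 3*b) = b*(b + 2)*(b + 3)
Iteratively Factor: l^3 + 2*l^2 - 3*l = (l)*(l^2 + 2*l - 3) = l*(l - 1)*(l + 3)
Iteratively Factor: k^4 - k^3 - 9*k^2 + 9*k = (k)*(k^3 - k^2 - 9*k + 9) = k*(k - 3)*(k^2 + 2*k - 3) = k*(k - 3)*(k - 1)*(k + 3)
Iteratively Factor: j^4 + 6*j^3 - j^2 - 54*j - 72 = (j + 2)*(j^3 + 4*j^2 - 9*j - 36) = (j + 2)*(j + 4)*(j^2 - 9) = (j + 2)*(j + 3)*(j + 4)*(j - 3)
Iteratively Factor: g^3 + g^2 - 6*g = (g)*(g^2 + g - 6) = g*(g + 3)*(g - 2)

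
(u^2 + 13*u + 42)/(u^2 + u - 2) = (u^2 + 13*u + 42)/(u^2 + u - 2)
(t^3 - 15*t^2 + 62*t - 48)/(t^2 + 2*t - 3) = (t^2 - 14*t + 48)/(t + 3)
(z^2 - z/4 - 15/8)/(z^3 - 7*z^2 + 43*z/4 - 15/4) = (4*z + 5)/(2*(2*z^2 - 11*z + 5))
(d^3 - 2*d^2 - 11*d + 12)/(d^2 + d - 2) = (d^2 - d - 12)/(d + 2)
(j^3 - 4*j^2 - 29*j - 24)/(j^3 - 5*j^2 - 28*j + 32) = (j^2 + 4*j + 3)/(j^2 + 3*j - 4)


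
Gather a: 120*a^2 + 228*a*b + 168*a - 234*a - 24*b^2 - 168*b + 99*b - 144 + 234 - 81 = 120*a^2 + a*(228*b - 66) - 24*b^2 - 69*b + 9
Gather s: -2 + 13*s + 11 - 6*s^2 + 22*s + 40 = -6*s^2 + 35*s + 49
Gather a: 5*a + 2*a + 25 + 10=7*a + 35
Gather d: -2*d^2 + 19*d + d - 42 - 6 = -2*d^2 + 20*d - 48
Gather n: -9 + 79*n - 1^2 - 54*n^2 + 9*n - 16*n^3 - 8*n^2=-16*n^3 - 62*n^2 + 88*n - 10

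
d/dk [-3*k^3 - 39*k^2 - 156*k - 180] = -9*k^2 - 78*k - 156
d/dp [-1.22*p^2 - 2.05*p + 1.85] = -2.44*p - 2.05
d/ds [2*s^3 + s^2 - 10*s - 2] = 6*s^2 + 2*s - 10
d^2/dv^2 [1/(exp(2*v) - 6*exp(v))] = 2*((3 - 2*exp(v))*(exp(v) - 6) + 4*(exp(v) - 3)^2)*exp(-v)/(exp(v) - 6)^3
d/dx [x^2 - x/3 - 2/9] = 2*x - 1/3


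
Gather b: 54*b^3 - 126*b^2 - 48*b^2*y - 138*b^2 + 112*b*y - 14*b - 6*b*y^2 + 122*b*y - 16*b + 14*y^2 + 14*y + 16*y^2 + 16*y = 54*b^3 + b^2*(-48*y - 264) + b*(-6*y^2 + 234*y - 30) + 30*y^2 + 30*y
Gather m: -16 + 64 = 48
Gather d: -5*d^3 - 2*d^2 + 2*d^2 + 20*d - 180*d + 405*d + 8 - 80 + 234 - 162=-5*d^3 + 245*d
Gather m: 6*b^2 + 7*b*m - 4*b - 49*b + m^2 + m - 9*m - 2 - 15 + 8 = 6*b^2 - 53*b + m^2 + m*(7*b - 8) - 9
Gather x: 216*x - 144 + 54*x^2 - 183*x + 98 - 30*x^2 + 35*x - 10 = 24*x^2 + 68*x - 56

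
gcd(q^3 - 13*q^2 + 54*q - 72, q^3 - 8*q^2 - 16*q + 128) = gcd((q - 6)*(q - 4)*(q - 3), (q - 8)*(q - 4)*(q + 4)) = q - 4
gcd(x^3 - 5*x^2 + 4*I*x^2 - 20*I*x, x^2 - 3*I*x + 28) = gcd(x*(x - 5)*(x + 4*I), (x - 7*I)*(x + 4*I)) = x + 4*I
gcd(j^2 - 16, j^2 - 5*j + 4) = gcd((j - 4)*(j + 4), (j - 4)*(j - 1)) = j - 4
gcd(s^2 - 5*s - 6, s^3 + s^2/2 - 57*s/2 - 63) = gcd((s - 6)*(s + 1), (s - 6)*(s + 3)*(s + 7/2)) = s - 6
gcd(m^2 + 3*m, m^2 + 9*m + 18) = m + 3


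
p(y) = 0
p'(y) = 0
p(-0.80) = 0.00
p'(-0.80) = 0.00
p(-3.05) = 0.00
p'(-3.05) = 0.00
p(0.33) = 0.00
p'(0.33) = 0.00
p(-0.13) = 0.00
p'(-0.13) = 0.00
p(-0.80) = 0.00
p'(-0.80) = 0.00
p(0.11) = 0.00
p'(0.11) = 0.00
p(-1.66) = 0.00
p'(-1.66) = 0.00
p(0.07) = 0.00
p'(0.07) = 0.00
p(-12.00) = 0.00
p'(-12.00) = 0.00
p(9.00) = 0.00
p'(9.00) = 0.00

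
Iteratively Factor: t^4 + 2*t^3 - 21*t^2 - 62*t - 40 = (t + 4)*(t^3 - 2*t^2 - 13*t - 10) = (t - 5)*(t + 4)*(t^2 + 3*t + 2) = (t - 5)*(t + 2)*(t + 4)*(t + 1)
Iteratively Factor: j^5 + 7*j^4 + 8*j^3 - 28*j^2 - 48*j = (j + 3)*(j^4 + 4*j^3 - 4*j^2 - 16*j) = (j - 2)*(j + 3)*(j^3 + 6*j^2 + 8*j) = j*(j - 2)*(j + 3)*(j^2 + 6*j + 8) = j*(j - 2)*(j + 3)*(j + 4)*(j + 2)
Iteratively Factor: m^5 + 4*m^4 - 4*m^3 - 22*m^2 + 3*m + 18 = (m + 3)*(m^4 + m^3 - 7*m^2 - m + 6) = (m + 1)*(m + 3)*(m^3 - 7*m + 6) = (m - 1)*(m + 1)*(m + 3)*(m^2 + m - 6) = (m - 2)*(m - 1)*(m + 1)*(m + 3)*(m + 3)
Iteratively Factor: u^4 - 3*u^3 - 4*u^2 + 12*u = (u - 3)*(u^3 - 4*u) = u*(u - 3)*(u^2 - 4) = u*(u - 3)*(u - 2)*(u + 2)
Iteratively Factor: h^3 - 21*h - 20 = (h - 5)*(h^2 + 5*h + 4) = (h - 5)*(h + 4)*(h + 1)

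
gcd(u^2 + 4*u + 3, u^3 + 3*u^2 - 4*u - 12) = u + 3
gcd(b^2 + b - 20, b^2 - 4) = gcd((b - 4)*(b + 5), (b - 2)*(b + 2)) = 1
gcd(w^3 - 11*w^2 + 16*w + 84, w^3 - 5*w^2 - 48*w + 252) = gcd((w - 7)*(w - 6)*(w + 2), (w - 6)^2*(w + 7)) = w - 6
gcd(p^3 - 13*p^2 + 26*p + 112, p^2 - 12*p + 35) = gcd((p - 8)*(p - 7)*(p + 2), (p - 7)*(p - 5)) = p - 7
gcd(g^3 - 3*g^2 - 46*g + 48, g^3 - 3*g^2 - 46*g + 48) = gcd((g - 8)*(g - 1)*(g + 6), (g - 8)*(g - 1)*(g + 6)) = g^3 - 3*g^2 - 46*g + 48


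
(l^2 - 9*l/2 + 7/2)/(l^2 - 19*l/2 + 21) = (l - 1)/(l - 6)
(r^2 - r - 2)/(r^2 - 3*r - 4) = (r - 2)/(r - 4)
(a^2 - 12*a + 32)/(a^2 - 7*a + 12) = (a - 8)/(a - 3)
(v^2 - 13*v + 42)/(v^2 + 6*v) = (v^2 - 13*v + 42)/(v*(v + 6))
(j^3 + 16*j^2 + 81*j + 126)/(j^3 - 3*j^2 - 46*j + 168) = (j^2 + 9*j + 18)/(j^2 - 10*j + 24)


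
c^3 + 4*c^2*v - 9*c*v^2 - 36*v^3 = (c - 3*v)*(c + 3*v)*(c + 4*v)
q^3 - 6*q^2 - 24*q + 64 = (q - 8)*(q - 2)*(q + 4)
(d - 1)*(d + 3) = d^2 + 2*d - 3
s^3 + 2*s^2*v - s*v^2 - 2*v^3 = (s - v)*(s + v)*(s + 2*v)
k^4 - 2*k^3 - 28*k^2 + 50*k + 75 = (k - 5)*(k - 3)*(k + 1)*(k + 5)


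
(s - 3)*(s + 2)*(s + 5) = s^3 + 4*s^2 - 11*s - 30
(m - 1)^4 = m^4 - 4*m^3 + 6*m^2 - 4*m + 1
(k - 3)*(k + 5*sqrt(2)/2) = k^2 - 3*k + 5*sqrt(2)*k/2 - 15*sqrt(2)/2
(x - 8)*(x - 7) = x^2 - 15*x + 56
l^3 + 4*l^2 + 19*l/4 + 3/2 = (l + 1/2)*(l + 3/2)*(l + 2)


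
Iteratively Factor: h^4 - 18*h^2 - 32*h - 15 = (h + 1)*(h^3 - h^2 - 17*h - 15) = (h + 1)^2*(h^2 - 2*h - 15) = (h - 5)*(h + 1)^2*(h + 3)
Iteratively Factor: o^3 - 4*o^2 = (o)*(o^2 - 4*o) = o*(o - 4)*(o)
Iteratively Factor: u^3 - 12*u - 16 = (u - 4)*(u^2 + 4*u + 4) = (u - 4)*(u + 2)*(u + 2)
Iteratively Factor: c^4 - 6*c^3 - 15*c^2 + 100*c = (c - 5)*(c^3 - c^2 - 20*c) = c*(c - 5)*(c^2 - c - 20) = c*(c - 5)^2*(c + 4)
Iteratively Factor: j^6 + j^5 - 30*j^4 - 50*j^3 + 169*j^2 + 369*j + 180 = (j - 3)*(j^5 + 4*j^4 - 18*j^3 - 104*j^2 - 143*j - 60) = (j - 3)*(j + 1)*(j^4 + 3*j^3 - 21*j^2 - 83*j - 60) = (j - 3)*(j + 1)*(j + 3)*(j^3 - 21*j - 20) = (j - 5)*(j - 3)*(j + 1)*(j + 3)*(j^2 + 5*j + 4) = (j - 5)*(j - 3)*(j + 1)*(j + 3)*(j + 4)*(j + 1)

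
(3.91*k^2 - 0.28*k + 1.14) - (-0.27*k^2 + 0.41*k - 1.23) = 4.18*k^2 - 0.69*k + 2.37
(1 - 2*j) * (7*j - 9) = -14*j^2 + 25*j - 9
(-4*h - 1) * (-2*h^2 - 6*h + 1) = 8*h^3 + 26*h^2 + 2*h - 1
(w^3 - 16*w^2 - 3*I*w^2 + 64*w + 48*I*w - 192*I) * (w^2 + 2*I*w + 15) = w^5 - 16*w^4 - I*w^4 + 85*w^3 + 16*I*w^3 - 336*w^2 - 109*I*w^2 + 1344*w + 720*I*w - 2880*I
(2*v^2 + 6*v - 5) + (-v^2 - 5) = v^2 + 6*v - 10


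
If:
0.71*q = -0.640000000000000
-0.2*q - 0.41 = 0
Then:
No Solution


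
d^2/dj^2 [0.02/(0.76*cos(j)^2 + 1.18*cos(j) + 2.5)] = (-0.046208*(1 - cos(j)^2)^2 - 0.053808*cos(j)^3 + 0.101048*cos(j)^2 + 0.166616*cos(j) + 0.025904)/(0.76*cos(j)^2 + 1.18*cos(j) + 2.5)^3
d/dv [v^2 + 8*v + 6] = 2*v + 8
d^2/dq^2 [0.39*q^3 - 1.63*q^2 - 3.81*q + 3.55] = 2.34*q - 3.26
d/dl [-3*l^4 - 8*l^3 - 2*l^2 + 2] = 4*l*(-3*l^2 - 6*l - 1)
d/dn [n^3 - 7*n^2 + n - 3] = 3*n^2 - 14*n + 1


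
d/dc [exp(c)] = exp(c)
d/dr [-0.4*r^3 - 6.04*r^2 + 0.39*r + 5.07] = -1.2*r^2 - 12.08*r + 0.39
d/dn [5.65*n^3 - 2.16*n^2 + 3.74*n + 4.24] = 16.95*n^2 - 4.32*n + 3.74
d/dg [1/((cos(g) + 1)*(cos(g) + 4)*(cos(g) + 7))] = (-3*sin(g)^2 + 24*cos(g) + 42)*sin(g)/((cos(g) + 1)^2*(cos(g) + 4)^2*(cos(g) + 7)^2)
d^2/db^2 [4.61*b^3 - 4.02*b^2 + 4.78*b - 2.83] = 27.66*b - 8.04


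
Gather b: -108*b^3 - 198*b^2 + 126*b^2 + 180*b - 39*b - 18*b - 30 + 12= -108*b^3 - 72*b^2 + 123*b - 18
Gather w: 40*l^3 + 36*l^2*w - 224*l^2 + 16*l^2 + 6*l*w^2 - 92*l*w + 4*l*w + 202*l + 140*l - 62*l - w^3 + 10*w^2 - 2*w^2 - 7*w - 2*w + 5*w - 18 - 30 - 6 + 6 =40*l^3 - 208*l^2 + 280*l - w^3 + w^2*(6*l + 8) + w*(36*l^2 - 88*l - 4) - 48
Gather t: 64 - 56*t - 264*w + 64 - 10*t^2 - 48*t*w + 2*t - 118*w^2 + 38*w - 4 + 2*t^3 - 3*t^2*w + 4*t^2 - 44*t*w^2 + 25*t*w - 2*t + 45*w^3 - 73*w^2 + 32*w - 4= 2*t^3 + t^2*(-3*w - 6) + t*(-44*w^2 - 23*w - 56) + 45*w^3 - 191*w^2 - 194*w + 120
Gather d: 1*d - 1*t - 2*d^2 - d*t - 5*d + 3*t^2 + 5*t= -2*d^2 + d*(-t - 4) + 3*t^2 + 4*t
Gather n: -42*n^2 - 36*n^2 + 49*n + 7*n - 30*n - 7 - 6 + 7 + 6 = -78*n^2 + 26*n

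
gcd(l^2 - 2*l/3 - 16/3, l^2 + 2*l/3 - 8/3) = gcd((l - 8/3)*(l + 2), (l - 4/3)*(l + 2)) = l + 2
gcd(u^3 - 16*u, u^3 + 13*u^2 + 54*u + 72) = u + 4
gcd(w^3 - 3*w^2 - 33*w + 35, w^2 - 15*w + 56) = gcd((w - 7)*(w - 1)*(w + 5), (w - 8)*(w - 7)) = w - 7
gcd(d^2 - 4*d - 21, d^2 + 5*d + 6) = d + 3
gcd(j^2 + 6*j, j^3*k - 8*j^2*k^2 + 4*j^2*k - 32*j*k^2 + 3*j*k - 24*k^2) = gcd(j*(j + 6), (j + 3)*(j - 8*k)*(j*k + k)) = 1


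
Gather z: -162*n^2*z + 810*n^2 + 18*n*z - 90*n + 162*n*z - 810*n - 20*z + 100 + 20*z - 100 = 810*n^2 - 900*n + z*(-162*n^2 + 180*n)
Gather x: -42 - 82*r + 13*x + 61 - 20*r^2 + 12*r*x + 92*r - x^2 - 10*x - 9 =-20*r^2 + 10*r - x^2 + x*(12*r + 3) + 10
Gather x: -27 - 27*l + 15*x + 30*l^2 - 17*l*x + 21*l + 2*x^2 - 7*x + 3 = 30*l^2 - 6*l + 2*x^2 + x*(8 - 17*l) - 24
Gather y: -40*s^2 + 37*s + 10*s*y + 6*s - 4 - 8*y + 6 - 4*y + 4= -40*s^2 + 43*s + y*(10*s - 12) + 6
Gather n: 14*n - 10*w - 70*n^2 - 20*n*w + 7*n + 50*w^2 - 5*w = -70*n^2 + n*(21 - 20*w) + 50*w^2 - 15*w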